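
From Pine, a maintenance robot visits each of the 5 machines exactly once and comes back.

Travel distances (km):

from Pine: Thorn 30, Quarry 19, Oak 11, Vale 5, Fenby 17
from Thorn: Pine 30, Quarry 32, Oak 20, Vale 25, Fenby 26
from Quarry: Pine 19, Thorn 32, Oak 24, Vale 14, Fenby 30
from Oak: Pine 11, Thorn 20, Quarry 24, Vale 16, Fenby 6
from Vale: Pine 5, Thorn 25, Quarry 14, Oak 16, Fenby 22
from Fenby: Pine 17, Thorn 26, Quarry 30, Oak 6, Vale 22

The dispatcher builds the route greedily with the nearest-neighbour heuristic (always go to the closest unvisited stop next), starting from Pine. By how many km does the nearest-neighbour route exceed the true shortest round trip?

Excess over optimum: 11 km.

From Pine: Vale=5, Oak=11, Fenby=17, Quarry=19, Thorn=30 → choose Vale (5).
From Vale: Quarry=14, Oak=16, Fenby=22, Thorn=25 → choose Quarry (14).
From Quarry: Oak=24, Fenby=30, Thorn=32 → choose Oak (24).
From Oak: Fenby=6, Thorn=20 → choose Fenby (6).
From Fenby: Thorn=26 → choose Thorn (26).
NN route Pine → Vale → Quarry → Oak → Fenby → Thorn → Pine costs 105.
Optimal: Pine → Oak → Fenby → Thorn → Quarry → Vale → Pine costs 94 (by enumerating all 60 distinct tours).
Excess = 105 − 94 = 11.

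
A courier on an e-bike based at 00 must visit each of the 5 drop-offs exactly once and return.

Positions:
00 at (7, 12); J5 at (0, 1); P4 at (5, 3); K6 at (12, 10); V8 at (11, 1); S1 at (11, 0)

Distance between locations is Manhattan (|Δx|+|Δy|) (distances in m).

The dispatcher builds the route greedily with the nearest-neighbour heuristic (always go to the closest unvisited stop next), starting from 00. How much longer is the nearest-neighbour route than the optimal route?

Excess over optimum: 4 m.

00: K6=7, P4=11, V8=15, S1=16, J5=18 ⇒ K6
K6: V8=10, S1=11, P4=14, J5=21 ⇒ V8
V8: S1=1, P4=8, J5=11 ⇒ S1
S1: P4=9, J5=12 ⇒ P4
P4: J5=7 ⇒ J5
NN route 00 → K6 → V8 → S1 → P4 → J5 → 00 costs 52.
Optimal: 00 → P4 → J5 → V8 → S1 → K6 → 00 costs 48 (by enumerating all 60 distinct tours).
Excess = 52 − 48 = 4.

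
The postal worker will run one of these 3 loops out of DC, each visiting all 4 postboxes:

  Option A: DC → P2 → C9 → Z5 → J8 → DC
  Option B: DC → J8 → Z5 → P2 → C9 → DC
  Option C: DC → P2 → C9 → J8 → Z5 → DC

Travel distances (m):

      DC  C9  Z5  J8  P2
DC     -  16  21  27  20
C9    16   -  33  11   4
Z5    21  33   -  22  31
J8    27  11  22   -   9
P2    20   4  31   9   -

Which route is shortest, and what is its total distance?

Option A: 20 + 4 + 33 + 22 + 27 = 106
Option B: 27 + 22 + 31 + 4 + 16 = 100
Option C: 20 + 4 + 11 + 22 + 21 = 78

Shortest is Option C, total 78 m.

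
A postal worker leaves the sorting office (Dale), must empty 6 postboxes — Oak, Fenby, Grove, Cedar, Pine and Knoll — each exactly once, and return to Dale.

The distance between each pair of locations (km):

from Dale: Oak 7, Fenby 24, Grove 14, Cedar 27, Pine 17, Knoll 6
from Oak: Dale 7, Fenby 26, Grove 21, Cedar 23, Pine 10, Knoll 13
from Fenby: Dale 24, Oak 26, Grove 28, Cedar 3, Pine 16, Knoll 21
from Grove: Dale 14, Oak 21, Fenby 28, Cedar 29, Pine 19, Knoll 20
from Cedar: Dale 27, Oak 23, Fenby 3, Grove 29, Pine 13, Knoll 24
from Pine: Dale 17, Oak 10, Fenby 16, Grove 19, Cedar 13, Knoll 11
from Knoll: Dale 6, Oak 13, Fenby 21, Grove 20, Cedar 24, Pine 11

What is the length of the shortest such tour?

With 6 stops there are 6!/2 = 360 distinct round trips (a route and its reverse cost the same).
Dale - Oak - Fenby - Grove - Cedar - Pine - Knoll - Dale: 7+26+28+29+13+11+6 = 120
Dale - Oak - Fenby - Grove - Cedar - Knoll - Pine - Dale: 7+26+28+29+24+11+17 = 142
Dale - Oak - Fenby - Grove - Pine - Cedar - Knoll - Dale: 7+26+28+19+13+24+6 = 123
Dale - Oak - Fenby - Grove - Pine - Knoll - Cedar - Dale: 7+26+28+19+11+24+27 = 142
Dale - Oak - Fenby - Grove - Knoll - Cedar - Pine - Dale: 7+26+28+20+24+13+17 = 135
Dale - Oak - Fenby - Grove - Knoll - Pine - Cedar - Dale: 7+26+28+20+11+13+27 = 132
Dale - Oak - Fenby - Cedar - Grove - Pine - Knoll - Dale: 7+26+3+29+19+11+6 = 101
Dale - Oak - Fenby - Cedar - Grove - Knoll - Pine - Dale: 7+26+3+29+20+11+17 = 113
… (352 more)
Dale - Oak - Pine - Cedar - Fenby - Grove - Knoll - Dale: 7+10+13+3+28+20+6 = 87  ← best
The minimum is 87.
One optimal route: Dale → Oak → Pine → Cedar → Fenby → Grove → Knoll → Dale (or its reverse).

Shortest round trip = 87 km.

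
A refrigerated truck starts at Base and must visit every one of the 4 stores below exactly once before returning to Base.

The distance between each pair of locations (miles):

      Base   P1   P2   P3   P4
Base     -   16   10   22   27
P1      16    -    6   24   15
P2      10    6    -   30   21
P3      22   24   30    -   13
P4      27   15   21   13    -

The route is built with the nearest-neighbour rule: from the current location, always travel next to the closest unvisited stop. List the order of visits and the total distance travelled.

Base → [P2:10 / P1:16 / P3:22 / P4:27] → P2 (10)
P2 → [P1:6 / P4:21 / P3:30] → P1 (6)
P1 → [P4:15 / P3:24] → P4 (15)
P4 → [P3:13] → P3 (13)
Return P3→Base: 22.
Total = 10 + 6 + 15 + 13 + 22 = 66.

Total distance 66 miles via the nearest-neighbour route Base → P2 → P1 → P4 → P3 → Base.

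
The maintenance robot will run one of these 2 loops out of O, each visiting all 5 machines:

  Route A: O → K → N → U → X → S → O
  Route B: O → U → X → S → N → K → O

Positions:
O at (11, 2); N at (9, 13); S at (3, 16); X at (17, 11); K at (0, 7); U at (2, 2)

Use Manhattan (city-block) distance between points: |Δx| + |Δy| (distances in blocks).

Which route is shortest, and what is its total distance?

Route A: 16 + 15 + 18 + 24 + 19 + 22 = 114
Route B: 9 + 24 + 19 + 9 + 15 + 16 = 92

92 blocks — Route B is the shortest.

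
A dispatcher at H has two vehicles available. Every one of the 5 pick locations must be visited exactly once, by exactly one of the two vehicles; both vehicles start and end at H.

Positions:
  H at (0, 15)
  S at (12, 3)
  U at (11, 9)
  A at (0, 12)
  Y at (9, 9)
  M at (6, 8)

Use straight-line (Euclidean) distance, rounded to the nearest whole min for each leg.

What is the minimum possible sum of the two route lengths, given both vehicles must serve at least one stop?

Check every non-empty split of the stops between the two vehicles; for each half take its own optimal tour:
  {S} + {U, A, Y, M}: 34 + 28 = 62
  {U} + {S, A, Y, M}: 26 + 36 = 62
  {S, U} + {A, Y, M}: 36 + 24 = 60
  {A} + {S, U, Y, M}: 6 + 36 = 42
  {S, A} + {U, Y, M}: 35 + 27 = 62
  {U, A} + {S, Y, M}: 27 + 35 = 62
  … (15 splits in total)
Best: vehicle 1 H → A → H = 6; vehicle 2 H → Y → U → S → M → H = 36; combined 42.

Minimum combined distance: 42 min.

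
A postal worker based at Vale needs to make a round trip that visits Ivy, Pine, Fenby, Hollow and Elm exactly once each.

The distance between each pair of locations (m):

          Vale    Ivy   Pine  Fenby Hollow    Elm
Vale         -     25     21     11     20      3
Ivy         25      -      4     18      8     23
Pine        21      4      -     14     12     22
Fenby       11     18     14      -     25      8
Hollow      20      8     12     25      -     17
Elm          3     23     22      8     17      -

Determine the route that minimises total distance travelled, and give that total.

There are 60 distinct closed tours to check (reversals are equivalent).
Vale → Ivy → Pine → Fenby → Hollow → Elm → Vale: 25+4+14+25+17+3 = 88
Vale → Ivy → Pine → Fenby → Elm → Hollow → Vale: 25+4+14+8+17+20 = 88
Vale → Ivy → Pine → Hollow → Fenby → Elm → Vale: 25+4+12+25+8+3 = 77
Vale → Ivy → Pine → Hollow → Elm → Fenby → Vale: 25+4+12+17+8+11 = 77
Vale → Ivy → Pine → Elm → Fenby → Hollow → Vale: 25+4+22+8+25+20 = 104
Vale → Ivy → Pine → Elm → Hollow → Fenby → Vale: 25+4+22+17+25+11 = 104
Vale → Ivy → Fenby → Pine → Hollow → Elm → Vale: 25+18+14+12+17+3 = 89
Vale → Ivy → Fenby → Pine → Elm → Hollow → Vale: 25+18+14+22+17+20 = 116
Vale → Ivy → Fenby → Hollow → Pine → Elm → Vale: 25+18+25+12+22+3 = 105
Vale → Ivy → Fenby → Hollow → Elm → Pine → Vale: 25+18+25+17+22+21 = 128
Vale → Ivy → Fenby → Elm → Pine → Hollow → Vale: 25+18+8+22+12+20 = 105
Vale → Ivy → Fenby → Elm → Hollow → Pine → Vale: 25+18+8+17+12+21 = 101
Vale → Ivy → Hollow → Pine → Fenby → Elm → Vale: 25+8+12+14+8+3 = 70
Vale → Ivy → Hollow → Pine → Elm → Fenby → Vale: 25+8+12+22+8+11 = 86
… (46 more)
Vale → Fenby → Pine → Ivy → Hollow → Elm → Vale: 11+14+4+8+17+3 = 57  ← best
The minimum is 57.
One optimal route: Vale → Fenby → Pine → Ivy → Hollow → Elm → Vale (or its reverse).

Shortest round trip = 57 m.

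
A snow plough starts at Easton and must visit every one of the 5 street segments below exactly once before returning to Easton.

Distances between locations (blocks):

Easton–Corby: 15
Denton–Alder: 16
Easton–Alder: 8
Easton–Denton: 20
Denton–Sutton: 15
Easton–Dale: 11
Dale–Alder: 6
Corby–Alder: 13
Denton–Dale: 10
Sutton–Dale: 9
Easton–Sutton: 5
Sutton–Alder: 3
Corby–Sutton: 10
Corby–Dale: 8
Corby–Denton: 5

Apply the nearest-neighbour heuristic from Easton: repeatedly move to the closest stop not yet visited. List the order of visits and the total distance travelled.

47 blocks along Easton → Sutton → Alder → Dale → Corby → Denton → Easton.

Easton → [Sutton:5 / Alder:8 / Dale:11 / Corby:15 / Denton:20] → Sutton (5)
Sutton → [Alder:3 / Dale:9 / Corby:10 / Denton:15] → Alder (3)
Alder → [Dale:6 / Corby:13 / Denton:16] → Dale (6)
Dale → [Corby:8 / Denton:10] → Corby (8)
Corby → [Denton:5] → Denton (5)
Return Denton→Easton: 20.
Total = 5 + 3 + 6 + 8 + 5 + 20 = 47.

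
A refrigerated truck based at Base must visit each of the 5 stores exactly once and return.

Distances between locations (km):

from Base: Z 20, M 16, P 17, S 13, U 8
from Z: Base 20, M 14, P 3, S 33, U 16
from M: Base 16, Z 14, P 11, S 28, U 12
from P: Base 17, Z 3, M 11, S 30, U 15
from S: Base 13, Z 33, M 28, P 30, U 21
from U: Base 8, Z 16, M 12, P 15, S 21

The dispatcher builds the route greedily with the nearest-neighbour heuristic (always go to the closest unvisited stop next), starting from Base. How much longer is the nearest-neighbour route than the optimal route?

Base: U=8, S=13, M=16, P=17, Z=20 ⇒ U
U: M=12, P=15, Z=16, S=21 ⇒ M
M: P=11, Z=14, S=28 ⇒ P
P: Z=3, S=30 ⇒ Z
Z: S=33 ⇒ S
NN route Base → U → M → P → Z → S → Base costs 80.
Optimal: Base → S → M → P → Z → U → Base costs 79 (by enumerating all 60 distinct tours).
Excess = 80 − 79 = 1.

1 km longer than the optimal tour.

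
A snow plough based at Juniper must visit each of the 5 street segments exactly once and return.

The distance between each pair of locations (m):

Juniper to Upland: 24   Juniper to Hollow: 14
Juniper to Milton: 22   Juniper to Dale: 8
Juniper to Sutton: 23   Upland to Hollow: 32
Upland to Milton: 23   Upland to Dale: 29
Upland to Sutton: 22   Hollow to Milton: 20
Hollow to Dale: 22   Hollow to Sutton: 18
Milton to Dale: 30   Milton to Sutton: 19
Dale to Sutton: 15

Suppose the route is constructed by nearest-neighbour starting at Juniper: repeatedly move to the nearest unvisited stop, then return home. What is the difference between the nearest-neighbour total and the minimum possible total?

Juniper: Dale=8, Hollow=14, Milton=22, Sutton=23, Upland=24 ⇒ Dale
Dale: Sutton=15, Hollow=22, Upland=29, Milton=30 ⇒ Sutton
Sutton: Hollow=18, Milton=19, Upland=22 ⇒ Hollow
Hollow: Milton=20, Upland=32 ⇒ Milton
Milton: Upland=23 ⇒ Upland
NN route Juniper → Dale → Sutton → Hollow → Milton → Upland → Juniper costs 108.
Optimal: Juniper → Hollow → Milton → Upland → Sutton → Dale → Juniper costs 102 (by enumerating all 60 distinct tours).
Excess = 108 − 102 = 6.

6 m longer than the optimal tour.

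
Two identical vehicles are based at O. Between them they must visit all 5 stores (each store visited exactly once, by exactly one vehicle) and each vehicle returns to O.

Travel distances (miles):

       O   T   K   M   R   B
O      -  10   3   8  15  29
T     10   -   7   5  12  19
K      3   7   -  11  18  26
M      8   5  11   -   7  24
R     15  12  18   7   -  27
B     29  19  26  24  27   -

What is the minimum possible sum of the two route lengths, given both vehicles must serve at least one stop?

Minimum combined distance: 77 miles.

Try each way of splitting the stops between the two vehicles (each non-empty) and, for each split, find the best tour for each vehicle:
  {T} + {K, M, R, B}: 20 + 71 = 91
  {K} + {T, M, R, B}: 6 + 71 = 77
  {T, K} + {M, R, B}: 20 + 71 = 91
  {M} + {T, K, R, B}: 16 + 71 = 87
  {T, M} + {K, R, B}: 23 + 71 = 94
  {K, M} + {T, R, B}: 22 + 71 = 93
  … (15 splits in total)
Best: vehicle 1 O → K → O = 6; vehicle 2 O → T → B → R → M → O = 71; combined 77.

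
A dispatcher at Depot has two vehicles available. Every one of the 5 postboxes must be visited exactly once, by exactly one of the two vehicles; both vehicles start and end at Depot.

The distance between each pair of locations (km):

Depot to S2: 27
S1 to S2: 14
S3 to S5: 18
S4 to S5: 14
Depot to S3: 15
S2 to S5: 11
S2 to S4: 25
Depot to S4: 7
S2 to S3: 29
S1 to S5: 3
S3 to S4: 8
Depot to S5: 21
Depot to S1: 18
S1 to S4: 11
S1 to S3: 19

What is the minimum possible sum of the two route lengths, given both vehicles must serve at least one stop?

Try each way of splitting the stops between the two vehicles (each non-empty) and, for each split, find the best tour for each vehicle:
  {S1} + {S2, S3, S4, S5}: 36 + 71 = 107
  {S2} + {S1, S3, S4, S5}: 54 + 54 = 108
  {S1, S2} + {S3, S4, S5}: 59 + 54 = 113
  {S3} + {S1, S2, S4, S5}: 30 + 59 = 89
  {S1, S3} + {S2, S4, S5}: 52 + 59 = 111
  {S2, S3} + {S1, S4, S5}: 71 + 42 = 113
  … (15 splits in total)
Best: vehicle 1 Depot → S3 → Depot = 30; vehicle 2 Depot → S2 → S5 → S1 → S4 → Depot = 59; combined 89.

Minimum combined distance: 89 km.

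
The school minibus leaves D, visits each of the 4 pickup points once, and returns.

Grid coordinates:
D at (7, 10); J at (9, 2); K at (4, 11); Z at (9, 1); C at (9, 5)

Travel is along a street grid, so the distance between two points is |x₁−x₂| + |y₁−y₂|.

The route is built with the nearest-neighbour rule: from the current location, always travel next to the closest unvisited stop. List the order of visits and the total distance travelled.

D → [K:4 / C:7 / J:10 / Z:11] → K (4)
K → [C:11 / J:14 / Z:15] → C (11)
C → [J:3 / Z:4] → J (3)
J → [Z:1] → Z (1)
Return Z→D: 11.
Total = 4 + 11 + 3 + 1 + 11 = 30.

Nearest-neighbour total = 30; route D → K → C → J → Z → D.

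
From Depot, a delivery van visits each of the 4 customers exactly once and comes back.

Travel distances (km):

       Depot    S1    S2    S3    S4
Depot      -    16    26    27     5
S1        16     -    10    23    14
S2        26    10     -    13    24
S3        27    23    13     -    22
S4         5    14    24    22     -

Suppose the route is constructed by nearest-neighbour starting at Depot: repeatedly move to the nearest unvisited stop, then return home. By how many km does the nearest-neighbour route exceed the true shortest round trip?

The nearest-neighbour route is 3 km longer than optimal.

From Depot: S4=5, S1=16, S2=26, S3=27 → choose S4 (5).
From S4: S1=14, S3=22, S2=24 → choose S1 (14).
From S1: S2=10, S3=23 → choose S2 (10).
From S2: S3=13 → choose S3 (13).
NN route Depot → S4 → S1 → S2 → S3 → Depot costs 69.
Optimal: Depot → S1 → S2 → S3 → S4 → Depot costs 66 (by enumerating all 12 distinct tours).
Excess = 69 − 66 = 3.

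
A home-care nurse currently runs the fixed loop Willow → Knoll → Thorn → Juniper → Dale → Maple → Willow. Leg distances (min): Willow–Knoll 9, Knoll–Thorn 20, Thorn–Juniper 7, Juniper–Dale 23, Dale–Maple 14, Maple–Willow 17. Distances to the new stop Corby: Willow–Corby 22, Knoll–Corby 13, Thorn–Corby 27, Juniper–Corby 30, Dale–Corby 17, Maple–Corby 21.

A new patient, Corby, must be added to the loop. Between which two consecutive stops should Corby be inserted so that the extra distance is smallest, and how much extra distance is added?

+20 min — insert Corby between Knoll and Thorn.

Insertion cost between consecutive stops i–j is d(i,Corby) + d(Corby,j) − d(i,j):
  between Willow and Knoll: 22 + 13 − 9 = 26
  between Knoll and Thorn: 13 + 27 − 20 = 20
  between Thorn and Juniper: 27 + 30 − 7 = 50
  between Juniper and Dale: 30 + 17 − 23 = 24
  between Dale and Maple: 17 + 21 − 14 = 24
  between Maple and Willow: 21 + 22 − 17 = 26
Cheapest insertion is between Knoll and Thorn, adding 20.
New total = 90 + 20 = 110.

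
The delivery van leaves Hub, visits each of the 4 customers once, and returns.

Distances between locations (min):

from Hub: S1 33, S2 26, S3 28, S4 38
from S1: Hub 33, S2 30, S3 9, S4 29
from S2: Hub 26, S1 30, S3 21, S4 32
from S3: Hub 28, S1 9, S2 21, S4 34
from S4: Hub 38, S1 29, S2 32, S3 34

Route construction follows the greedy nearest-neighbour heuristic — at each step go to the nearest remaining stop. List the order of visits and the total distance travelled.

At Hub the remaining stops are S2 26, S3 28, S1 33, S4 38; go to S2.
At S2 the remaining stops are S3 21, S1 30, S4 32; go to S3.
At S3 the remaining stops are S1 9, S4 34; go to S1.
At S1 the remaining stops are S4 29; go to S4.
Return S4→Hub: 38.
Total = 26 + 21 + 9 + 29 + 38 = 123.

Nearest-neighbour total = 123 min; route Hub → S2 → S3 → S1 → S4 → Hub.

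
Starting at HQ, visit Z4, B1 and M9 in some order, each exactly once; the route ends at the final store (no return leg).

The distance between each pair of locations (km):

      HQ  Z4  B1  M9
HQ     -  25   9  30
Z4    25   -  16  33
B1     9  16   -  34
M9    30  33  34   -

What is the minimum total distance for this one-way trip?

There are 3! = 6 possible orderings.
HQ - Z4 - B1 - M9: 25+16+34 = 75
HQ - Z4 - M9 - B1: 25+33+34 = 92
HQ - B1 - Z4 - M9: 9+16+33 = 58
HQ - B1 - M9 - Z4: 9+34+33 = 76
HQ - M9 - Z4 - B1: 30+33+16 = 79
HQ - M9 - B1 - Z4: 30+34+16 = 80
The minimum is 58.
One shortest path: HQ → B1 → Z4 → M9.

58 km — the minimum one-way total.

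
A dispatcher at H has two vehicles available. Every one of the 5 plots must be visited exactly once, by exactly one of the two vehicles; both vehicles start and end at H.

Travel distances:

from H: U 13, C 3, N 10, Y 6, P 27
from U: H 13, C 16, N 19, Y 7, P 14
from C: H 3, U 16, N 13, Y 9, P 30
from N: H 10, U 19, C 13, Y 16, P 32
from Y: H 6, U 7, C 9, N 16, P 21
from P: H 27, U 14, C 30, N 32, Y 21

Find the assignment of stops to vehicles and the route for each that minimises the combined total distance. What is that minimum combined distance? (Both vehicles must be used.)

Check every non-empty split of the stops between the two vehicles; for each half take its own optimal tour:
  {U} + {C, N, Y, P}: 26 + 75 = 101
  {C} + {U, N, Y, P}: 6 + 69 = 75
  {U, C} + {N, Y, P}: 32 + 69 = 101
  {N} + {U, C, Y, P}: 20 + 60 = 80
  {U, N} + {C, Y, P}: 42 + 60 = 102
  {C, N} + {U, Y, P}: 26 + 54 = 80
  … (15 splits in total)
Best: vehicle 1 H → C → H = 6; vehicle 2 H → N → P → U → Y → H = 69; combined 75.

Minimum combined distance: 75.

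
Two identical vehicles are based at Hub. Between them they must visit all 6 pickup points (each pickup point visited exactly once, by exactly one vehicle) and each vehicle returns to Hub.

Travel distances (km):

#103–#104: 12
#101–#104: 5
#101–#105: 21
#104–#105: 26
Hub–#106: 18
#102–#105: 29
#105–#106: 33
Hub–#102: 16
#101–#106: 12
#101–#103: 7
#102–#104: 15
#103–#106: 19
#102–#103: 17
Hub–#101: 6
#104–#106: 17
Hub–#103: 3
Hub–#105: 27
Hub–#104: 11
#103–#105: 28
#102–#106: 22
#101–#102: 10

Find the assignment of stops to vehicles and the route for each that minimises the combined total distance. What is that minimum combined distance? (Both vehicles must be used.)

There are 2^5 − 1 = 31 ways to divide the 6 stops into two non-empty groups. For each, the best each vehicle can do is its own shortest tour through its group:
  {#101} + {#102, #103, #104, #105, #106}: 12 + 110 = 122
  {#102} + {#101, #103, #104, #105, #106}: 32 + 92 = 124
  {#101, #102} + {#103, #104, #105, #106}: 32 + 92 = 124
  {#103} + {#101, #102, #104, #105, #106}: 6 + 106 = 112
  {#101, #103} + {#102, #104, #105, #106}: 16 + 106 = 122
  {#102, #103} + {#101, #104, #105, #106}: 36 + 88 = 124
  … (31 splits in total)
Best: vehicle 1 Hub → #103 → Hub = 6; vehicle 2 Hub → #101 → #102 → #105 → #104 → #106 → Hub = 106; combined 112.

Minimum combined distance: 112 km.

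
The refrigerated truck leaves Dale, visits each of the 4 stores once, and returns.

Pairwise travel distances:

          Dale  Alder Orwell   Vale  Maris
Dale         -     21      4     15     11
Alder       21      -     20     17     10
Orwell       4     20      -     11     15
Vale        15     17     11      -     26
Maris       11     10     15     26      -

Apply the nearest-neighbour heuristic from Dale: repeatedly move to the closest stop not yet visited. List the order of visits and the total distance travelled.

Total distance 53 via the nearest-neighbour route Dale → Orwell → Vale → Alder → Maris → Dale.

From Dale: distances to unvisited — Orwell=4, Maris=11, Vale=15, Alder=21. Nearest is Orwell (4).
From Orwell: distances to unvisited — Vale=11, Maris=15, Alder=20. Nearest is Vale (11).
From Vale: distances to unvisited — Alder=17, Maris=26. Nearest is Alder (17).
From Alder: distances to unvisited — Maris=10. Nearest is Maris (10).
Return Maris→Dale: 11.
Total = 4 + 11 + 17 + 10 + 11 = 53.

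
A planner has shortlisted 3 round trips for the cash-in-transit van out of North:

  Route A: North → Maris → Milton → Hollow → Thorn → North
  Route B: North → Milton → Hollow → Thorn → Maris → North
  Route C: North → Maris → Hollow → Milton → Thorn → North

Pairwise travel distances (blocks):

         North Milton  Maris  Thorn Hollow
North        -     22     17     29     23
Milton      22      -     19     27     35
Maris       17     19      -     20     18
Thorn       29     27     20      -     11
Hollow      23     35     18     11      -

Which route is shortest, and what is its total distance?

Shortest is Route B, total 105 blocks.

Route A: 17 + 19 + 35 + 11 + 29 = 111
Route B: 22 + 35 + 11 + 20 + 17 = 105
Route C: 17 + 18 + 35 + 27 + 29 = 126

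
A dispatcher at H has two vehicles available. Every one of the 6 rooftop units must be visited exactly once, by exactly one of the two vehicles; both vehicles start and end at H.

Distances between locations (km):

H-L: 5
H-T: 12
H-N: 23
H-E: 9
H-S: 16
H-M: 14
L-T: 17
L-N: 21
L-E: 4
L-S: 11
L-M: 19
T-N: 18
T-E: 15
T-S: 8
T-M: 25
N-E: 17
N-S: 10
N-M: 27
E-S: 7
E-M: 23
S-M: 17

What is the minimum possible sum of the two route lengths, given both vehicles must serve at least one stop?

Minimum combined distance: 84 km.

Try each way of splitting the stops between the two vehicles (each non-empty) and, for each split, find the best tour for each vehicle:
  {L} + {T, N, E, S, M}: 10 + 83 = 93
  {T} + {L, N, E, S, M}: 24 + 67 = 91
  {L, T} + {N, E, S, M}: 34 + 67 = 101
  {N} + {L, T, E, S, M}: 46 + 63 = 109
  {L, N} + {T, E, S, M}: 49 + 63 = 112
  {T, N} + {L, E, S, M}: 53 + 47 = 100
  … (31 splits in total)
  {L, T, N, E, S} + {M}: 56 + 28 = 84  ← best
Best: vehicle 1 H → L → E → N → S → T → H = 56; vehicle 2 H → M → H = 28; combined 84.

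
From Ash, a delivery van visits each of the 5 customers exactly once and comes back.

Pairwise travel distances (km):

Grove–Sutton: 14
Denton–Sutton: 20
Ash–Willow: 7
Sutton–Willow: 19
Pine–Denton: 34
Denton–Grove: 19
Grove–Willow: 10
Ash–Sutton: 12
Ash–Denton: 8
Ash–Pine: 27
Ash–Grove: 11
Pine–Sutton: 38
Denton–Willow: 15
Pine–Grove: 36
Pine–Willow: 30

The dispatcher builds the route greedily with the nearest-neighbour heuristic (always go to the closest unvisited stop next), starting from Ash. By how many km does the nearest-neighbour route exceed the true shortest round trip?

Ash: Willow=7, Denton=8, Grove=11, Sutton=12, Pine=27 ⇒ Willow
Willow: Grove=10, Denton=15, Sutton=19, Pine=30 ⇒ Grove
Grove: Sutton=14, Denton=19, Pine=36 ⇒ Sutton
Sutton: Denton=20, Pine=38 ⇒ Denton
Denton: Pine=34 ⇒ Pine
NN route Ash → Willow → Grove → Sutton → Denton → Pine → Ash costs 112.
Optimal: Ash → Denton → Pine → Willow → Grove → Sutton → Ash costs 108 (by enumerating all 60 distinct tours).
Excess = 112 − 108 = 4.

Excess over optimum: 4 km.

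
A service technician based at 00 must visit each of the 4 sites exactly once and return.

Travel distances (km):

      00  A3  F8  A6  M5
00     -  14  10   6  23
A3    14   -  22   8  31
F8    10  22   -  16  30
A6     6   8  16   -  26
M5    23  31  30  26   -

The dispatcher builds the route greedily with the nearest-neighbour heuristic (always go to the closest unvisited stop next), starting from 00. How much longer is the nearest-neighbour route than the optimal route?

The nearest-neighbour route is 4 km longer than optimal.

00: A6=6, F8=10, A3=14, M5=23 ⇒ A6
A6: A3=8, F8=16, M5=26 ⇒ A3
A3: F8=22, M5=31 ⇒ F8
F8: M5=30 ⇒ M5
NN route 00 → A6 → A3 → F8 → M5 → 00 costs 89.
Optimal: 00 → F8 → M5 → A3 → A6 → 00 costs 85 (by enumerating all 12 distinct tours).
Excess = 89 − 85 = 4.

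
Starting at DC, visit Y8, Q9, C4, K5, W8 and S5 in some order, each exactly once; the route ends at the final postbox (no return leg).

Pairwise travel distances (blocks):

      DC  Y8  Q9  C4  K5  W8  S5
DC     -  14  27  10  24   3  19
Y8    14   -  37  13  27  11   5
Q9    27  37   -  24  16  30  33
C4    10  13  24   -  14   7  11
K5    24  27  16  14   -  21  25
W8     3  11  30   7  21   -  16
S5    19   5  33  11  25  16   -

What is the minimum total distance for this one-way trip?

60 blocks — the minimum one-way total.

There are 6! = 720 possible orderings.
DC - Y8 - Q9 - C4 - K5 - W8 - S5: 14+37+24+14+21+16 = 126
DC - Y8 - Q9 - C4 - K5 - S5 - W8: 14+37+24+14+25+16 = 130
DC - Y8 - Q9 - C4 - W8 - K5 - S5: 14+37+24+7+21+25 = 128
DC - Y8 - Q9 - C4 - W8 - S5 - K5: 14+37+24+7+16+25 = 123
DC - Y8 - Q9 - C4 - S5 - K5 - W8: 14+37+24+11+25+21 = 132
DC - Y8 - Q9 - C4 - S5 - W8 - K5: 14+37+24+11+16+21 = 123
DC - Y8 - Q9 - K5 - C4 - W8 - S5: 14+37+16+14+7+16 = 104
DC - Y8 - Q9 - K5 - C4 - S5 - W8: 14+37+16+14+11+16 = 108
… (712 more)
DC - W8 - Y8 - S5 - C4 - K5 - Q9: 3+11+5+11+14+16 = 60  ← best
The minimum is 60.
One shortest path: DC → W8 → Y8 → S5 → C4 → K5 → Q9.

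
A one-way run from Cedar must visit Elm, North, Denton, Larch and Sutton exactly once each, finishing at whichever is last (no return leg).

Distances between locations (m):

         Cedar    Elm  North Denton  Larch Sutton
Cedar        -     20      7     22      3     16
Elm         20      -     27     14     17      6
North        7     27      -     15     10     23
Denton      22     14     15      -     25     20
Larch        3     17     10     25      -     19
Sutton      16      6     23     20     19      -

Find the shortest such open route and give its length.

There are 5! = 120 possible orderings.
Cedar - Elm - North - Denton - Larch - Sutton: 20+27+15+25+19 = 106
Cedar - Elm - North - Denton - Sutton - Larch: 20+27+15+20+19 = 101
Cedar - Elm - North - Larch - Denton - Sutton: 20+27+10+25+20 = 102
Cedar - Elm - North - Larch - Sutton - Denton: 20+27+10+19+20 = 96
Cedar - Elm - North - Sutton - Denton - Larch: 20+27+23+20+25 = 115
Cedar - Elm - North - Sutton - Larch - Denton: 20+27+23+19+25 = 114
Cedar - Elm - Denton - North - Larch - Sutton: 20+14+15+10+19 = 78
Cedar - Elm - Denton - North - Sutton - Larch: 20+14+15+23+19 = 91
Cedar - Elm - Denton - Larch - North - Sutton: 20+14+25+10+23 = 92
Cedar - Elm - Denton - Larch - Sutton - North: 20+14+25+19+23 = 101
Cedar - Elm - Denton - Sutton - North - Larch: 20+14+20+23+10 = 87
Cedar - Elm - Denton - Sutton - Larch - North: 20+14+20+19+10 = 83
Cedar - Elm - Larch - North - Denton - Sutton: 20+17+10+15+20 = 82
Cedar - Elm - Larch - North - Sutton - Denton: 20+17+10+23+20 = 90
… (106 more)
Cedar - Larch - North - Denton - Elm - Sutton: 3+10+15+14+6 = 48  ← best
The minimum is 48.
One shortest path: Cedar → Larch → North → Denton → Elm → Sutton.

Shortest open route: 48 m.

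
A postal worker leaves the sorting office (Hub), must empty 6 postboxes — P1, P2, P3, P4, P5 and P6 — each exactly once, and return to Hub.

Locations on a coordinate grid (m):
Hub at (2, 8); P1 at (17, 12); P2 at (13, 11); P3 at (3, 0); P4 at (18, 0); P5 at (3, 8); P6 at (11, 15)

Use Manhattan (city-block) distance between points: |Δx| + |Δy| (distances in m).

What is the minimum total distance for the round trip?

Shortest round trip = 64 m.

There are 360 distinct closed tours to check (reversals are equivalent).
Hub-P1-P2-P3-P4-P5-P6-Hub: 19+5+21+15+23+15+16 = 114
Hub-P1-P2-P3-P4-P6-P5-Hub: 19+5+21+15+22+15+1 = 98
Hub-P1-P2-P3-P5-P4-P6-Hub: 19+5+21+8+23+22+16 = 114
Hub-P1-P2-P3-P5-P6-P4-Hub: 19+5+21+8+15+22+24 = 114
Hub-P1-P2-P3-P6-P4-P5-Hub: 19+5+21+23+22+23+1 = 114
Hub-P1-P2-P3-P6-P5-P4-Hub: 19+5+21+23+15+23+24 = 130
Hub-P1-P2-P4-P3-P5-P6-Hub: 19+5+16+15+8+15+16 = 94
Hub-P1-P2-P4-P3-P6-P5-Hub: 19+5+16+15+23+15+1 = 94
… (352 more)
Hub-P3-P4-P1-P2-P6-P5-Hub: 9+15+13+5+6+15+1 = 64  ← best
The minimum is 64.
One optimal route: Hub → P3 → P4 → P1 → P2 → P6 → P5 → Hub (or its reverse).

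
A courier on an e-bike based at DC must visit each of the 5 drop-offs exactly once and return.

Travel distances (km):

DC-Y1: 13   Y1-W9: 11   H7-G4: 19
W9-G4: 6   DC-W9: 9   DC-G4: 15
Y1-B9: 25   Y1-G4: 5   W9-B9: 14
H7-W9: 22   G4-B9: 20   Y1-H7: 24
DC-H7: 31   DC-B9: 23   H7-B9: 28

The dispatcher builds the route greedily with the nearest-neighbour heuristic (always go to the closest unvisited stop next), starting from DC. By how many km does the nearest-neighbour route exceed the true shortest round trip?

DC: W9=9, Y1=13, G4=15, B9=23, H7=31 ⇒ W9
W9: G4=6, Y1=11, B9=14, H7=22 ⇒ G4
G4: Y1=5, H7=19, B9=20 ⇒ Y1
Y1: H7=24, B9=25 ⇒ H7
H7: B9=28 ⇒ B9
NN route DC → W9 → G4 → Y1 → H7 → B9 → DC costs 95.
Optimal: DC → Y1 → G4 → H7 → B9 → W9 → DC costs 88 (by enumerating all 60 distinct tours).
Excess = 95 − 88 = 7.

The nearest-neighbour route is 7 km longer than optimal.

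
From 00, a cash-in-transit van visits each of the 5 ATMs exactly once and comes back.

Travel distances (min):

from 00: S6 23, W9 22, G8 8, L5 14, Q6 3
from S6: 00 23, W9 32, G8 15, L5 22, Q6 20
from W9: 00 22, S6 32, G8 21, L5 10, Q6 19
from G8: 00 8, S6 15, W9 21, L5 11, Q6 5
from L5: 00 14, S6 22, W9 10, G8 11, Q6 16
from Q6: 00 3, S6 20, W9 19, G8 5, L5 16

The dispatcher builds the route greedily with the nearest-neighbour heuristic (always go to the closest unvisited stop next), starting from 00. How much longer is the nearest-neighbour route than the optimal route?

The nearest-neighbour route is 7 min longer than optimal.

From 00: Q6=3, G8=8, L5=14, W9=22, S6=23 → choose Q6 (3).
From Q6: G8=5, L5=16, W9=19, S6=20 → choose G8 (5).
From G8: L5=11, S6=15, W9=21 → choose L5 (11).
From L5: W9=10, S6=22 → choose W9 (10).
From W9: S6=32 → choose S6 (32).
NN route 00 → Q6 → G8 → L5 → W9 → S6 → 00 costs 84.
Optimal: 00 → W9 → L5 → S6 → G8 → Q6 → 00 costs 77 (by enumerating all 60 distinct tours).
Excess = 84 − 77 = 7.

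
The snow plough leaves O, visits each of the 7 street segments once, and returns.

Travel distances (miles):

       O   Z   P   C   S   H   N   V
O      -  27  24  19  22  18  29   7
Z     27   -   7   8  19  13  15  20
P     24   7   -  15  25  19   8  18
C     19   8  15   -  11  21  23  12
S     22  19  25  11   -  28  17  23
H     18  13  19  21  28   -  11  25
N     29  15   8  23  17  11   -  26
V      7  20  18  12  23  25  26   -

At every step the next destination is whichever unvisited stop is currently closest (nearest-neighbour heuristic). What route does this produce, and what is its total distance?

Total distance 103 miles via the nearest-neighbour route O → V → C → Z → P → N → H → S → O.

From O: distances to unvisited — V=7, H=18, C=19, S=22, P=24, Z=27, N=29. Nearest is V (7).
From V: distances to unvisited — C=12, P=18, Z=20, S=23, H=25, N=26. Nearest is C (12).
From C: distances to unvisited — Z=8, S=11, P=15, H=21, N=23. Nearest is Z (8).
From Z: distances to unvisited — P=7, H=13, N=15, S=19. Nearest is P (7).
From P: distances to unvisited — N=8, H=19, S=25. Nearest is N (8).
From N: distances to unvisited — H=11, S=17. Nearest is H (11).
From H: distances to unvisited — S=28. Nearest is S (28).
Return S→O: 22.
Total = 7 + 12 + 8 + 7 + 8 + 11 + 28 + 22 = 103.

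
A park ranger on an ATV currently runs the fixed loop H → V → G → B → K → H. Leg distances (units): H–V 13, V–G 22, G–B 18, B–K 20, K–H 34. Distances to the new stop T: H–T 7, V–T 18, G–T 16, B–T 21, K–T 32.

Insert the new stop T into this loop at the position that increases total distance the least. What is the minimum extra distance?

Adding 5 by placing T on the K–H leg.

Insertion cost between consecutive stops i–j is d(i,T) + d(T,j) − d(i,j):
  between H and V: 7 + 18 − 13 = 12
  between V and G: 18 + 16 − 22 = 12
  between G and B: 16 + 21 − 18 = 19
  between B and K: 21 + 32 − 20 = 33
  between K and H: 32 + 7 − 34 = 5
Cheapest insertion is between K and H, adding 5.
New total = 107 + 5 = 112.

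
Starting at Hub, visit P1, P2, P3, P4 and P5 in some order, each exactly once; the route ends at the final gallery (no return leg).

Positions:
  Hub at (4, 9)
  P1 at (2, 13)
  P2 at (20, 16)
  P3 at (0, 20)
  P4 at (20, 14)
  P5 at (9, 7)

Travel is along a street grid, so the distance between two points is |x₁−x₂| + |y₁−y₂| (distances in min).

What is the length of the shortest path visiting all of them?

Minimum one-way distance = 55 min.

There are 5! = 120 possible orderings.
Hub → P1 → P2 → P3 → P4 → P5: 6+21+24+26+18 = 95
Hub → P1 → P2 → P3 → P5 → P4: 6+21+24+22+18 = 91
Hub → P1 → P2 → P4 → P3 → P5: 6+21+2+26+22 = 77
Hub → P1 → P2 → P4 → P5 → P3: 6+21+2+18+22 = 69
Hub → P1 → P2 → P5 → P3 → P4: 6+21+20+22+26 = 95
Hub → P1 → P2 → P5 → P4 → P3: 6+21+20+18+26 = 91
Hub → P1 → P3 → P2 → P4 → P5: 6+9+24+2+18 = 59
Hub → P1 → P3 → P2 → P5 → P4: 6+9+24+20+18 = 77
Hub → P1 → P3 → P4 → P2 → P5: 6+9+26+2+20 = 63
Hub → P1 → P3 → P4 → P5 → P2: 6+9+26+18+20 = 79
Hub → P1 → P3 → P5 → P2 → P4: 6+9+22+20+2 = 59
Hub → P1 → P3 → P5 → P4 → P2: 6+9+22+18+2 = 57
Hub → P1 → P4 → P2 → P3 → P5: 6+19+2+24+22 = 73
Hub → P1 → P4 → P2 → P5 → P3: 6+19+2+20+22 = 69
… (106 more)
Hub → P5 → P1 → P3 → P2 → P4: 7+13+9+24+2 = 55  ← best
The minimum is 55.
One shortest path: Hub → P5 → P1 → P3 → P2 → P4.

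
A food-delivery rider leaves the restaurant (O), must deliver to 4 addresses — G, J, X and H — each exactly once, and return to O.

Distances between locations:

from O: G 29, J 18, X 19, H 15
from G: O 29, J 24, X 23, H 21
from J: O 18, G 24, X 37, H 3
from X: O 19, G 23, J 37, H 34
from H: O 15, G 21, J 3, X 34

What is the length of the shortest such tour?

84 — the shortest possible round trip.

O - G - J - X - H - O: 29+24+37+34+15 = 139
O - G - J - H - X - O: 29+24+3+34+19 = 109
O - G - X - J - H - O: 29+23+37+3+15 = 107
O - G - X - H - J - O: 29+23+34+3+18 = 107
O - G - H - J - X - O: 29+21+3+37+19 = 109
O - G - H - X - J - O: 29+21+34+37+18 = 139
O - J - G - X - H - O: 18+24+23+34+15 = 114
O - J - G - H - X - O: 18+24+21+34+19 = 116
O - J - X - G - H - O: 18+37+23+21+15 = 114
O - J - H - G - X - O: 18+3+21+23+19 = 84
O - X - G - J - H - O: 19+23+24+3+15 = 84
O - X - J - G - H - O: 19+37+24+21+15 = 116
The minimum is 84.
One optimal route: O → J → H → G → X → O (or its reverse).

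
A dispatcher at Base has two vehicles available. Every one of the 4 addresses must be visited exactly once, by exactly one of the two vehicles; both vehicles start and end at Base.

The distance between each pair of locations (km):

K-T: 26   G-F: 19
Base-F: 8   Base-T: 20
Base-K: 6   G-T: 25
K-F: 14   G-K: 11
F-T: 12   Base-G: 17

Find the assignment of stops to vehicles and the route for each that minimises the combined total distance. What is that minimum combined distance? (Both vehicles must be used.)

There are 2^3 − 1 = 7 ways to divide the 4 stops into two non-empty groups. For each, the best each vehicle can do is its own shortest tour through its group:
  {G} + {K, F, T}: 34 + 52 = 86
  {K} + {G, F, T}: 12 + 62 = 74
  {G, K} + {F, T}: 34 + 40 = 74
  {F} + {G, K, T}: 16 + 62 = 78
  {G, F} + {K, T}: 44 + 52 = 96
  {K, F} + {G, T}: 28 + 62 = 90
  … (7 splits in total)
Best: vehicle 1 Base → K → Base = 12; vehicle 2 Base → G → T → F → Base = 62; combined 74.

Minimum combined distance: 74 km.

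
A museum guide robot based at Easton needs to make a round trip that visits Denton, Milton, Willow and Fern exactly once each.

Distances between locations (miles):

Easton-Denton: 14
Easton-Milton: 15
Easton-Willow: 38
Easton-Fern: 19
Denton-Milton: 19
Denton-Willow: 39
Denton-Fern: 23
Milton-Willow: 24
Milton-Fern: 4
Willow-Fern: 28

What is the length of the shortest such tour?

Shortest round trip = 100 miles.

There are 12 distinct closed tours to check (reversals are equivalent).
Easton→Denton→Milton→Willow→Fern→Easton: 14+19+24+28+19 = 104
Easton→Denton→Milton→Fern→Willow→Easton: 14+19+4+28+38 = 103
Easton→Denton→Willow→Milton→Fern→Easton: 14+39+24+4+19 = 100
Easton→Denton→Willow→Fern→Milton→Easton: 14+39+28+4+15 = 100
Easton→Denton→Fern→Milton→Willow→Easton: 14+23+4+24+38 = 103
Easton→Denton→Fern→Willow→Milton→Easton: 14+23+28+24+15 = 104
Easton→Milton→Denton→Willow→Fern→Easton: 15+19+39+28+19 = 120
Easton→Milton→Denton→Fern→Willow→Easton: 15+19+23+28+38 = 123
Easton→Milton→Willow→Denton→Fern→Easton: 15+24+39+23+19 = 120
Easton→Milton→Fern→Denton→Willow→Easton: 15+4+23+39+38 = 119
Easton→Willow→Denton→Milton→Fern→Easton: 38+39+19+4+19 = 119
Easton→Willow→Milton→Denton→Fern→Easton: 38+24+19+23+19 = 123
The minimum is 100.
One optimal route: Easton → Denton → Willow → Milton → Fern → Easton (or its reverse).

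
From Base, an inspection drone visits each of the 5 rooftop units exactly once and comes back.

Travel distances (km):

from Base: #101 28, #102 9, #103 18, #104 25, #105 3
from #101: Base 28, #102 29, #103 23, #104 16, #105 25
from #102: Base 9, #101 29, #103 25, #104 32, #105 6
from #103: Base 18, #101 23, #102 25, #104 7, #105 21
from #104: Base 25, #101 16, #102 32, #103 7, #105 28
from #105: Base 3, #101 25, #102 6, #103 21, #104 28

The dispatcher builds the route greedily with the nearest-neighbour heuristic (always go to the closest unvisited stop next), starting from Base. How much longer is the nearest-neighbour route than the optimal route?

From Base: #105=3, #102=9, #103=18, #104=25, #101=28 → choose #105 (3).
From #105: #102=6, #103=21, #101=25, #104=28 → choose #102 (6).
From #102: #103=25, #101=29, #104=32 → choose #103 (25).
From #103: #104=7, #101=23 → choose #104 (7).
From #104: #101=16 → choose #101 (16).
NN route Base → #105 → #102 → #103 → #104 → #101 → Base costs 85.
Optimal: Base → #103 → #104 → #101 → #102 → #105 → Base costs 79 (by enumerating all 60 distinct tours).
Excess = 85 − 79 = 6.

Excess over optimum: 6 km.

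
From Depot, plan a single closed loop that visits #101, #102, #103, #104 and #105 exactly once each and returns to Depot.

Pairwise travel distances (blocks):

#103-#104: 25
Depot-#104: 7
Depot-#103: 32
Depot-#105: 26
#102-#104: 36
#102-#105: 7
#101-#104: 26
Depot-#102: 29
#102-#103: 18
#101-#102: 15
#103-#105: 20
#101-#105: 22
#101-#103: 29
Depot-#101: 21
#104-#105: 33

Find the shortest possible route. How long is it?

There are 60 distinct closed tours to check (reversals are equivalent).
Depot → #101 → #102 → #103 → #104 → #105 → Depot: 21+15+18+25+33+26 = 138
Depot → #101 → #102 → #103 → #105 → #104 → Depot: 21+15+18+20+33+7 = 114
Depot → #101 → #102 → #104 → #103 → #105 → Depot: 21+15+36+25+20+26 = 143
Depot → #101 → #102 → #104 → #105 → #103 → Depot: 21+15+36+33+20+32 = 157
Depot → #101 → #102 → #105 → #103 → #104 → Depot: 21+15+7+20+25+7 = 95
Depot → #101 → #102 → #105 → #104 → #103 → Depot: 21+15+7+33+25+32 = 133
Depot → #101 → #103 → #102 → #104 → #105 → Depot: 21+29+18+36+33+26 = 163
Depot → #101 → #103 → #102 → #105 → #104 → Depot: 21+29+18+7+33+7 = 115
Depot → #101 → #103 → #104 → #102 → #105 → Depot: 21+29+25+36+7+26 = 144
Depot → #101 → #103 → #104 → #105 → #102 → Depot: 21+29+25+33+7+29 = 144
Depot → #101 → #103 → #105 → #102 → #104 → Depot: 21+29+20+7+36+7 = 120
Depot → #101 → #103 → #105 → #104 → #102 → Depot: 21+29+20+33+36+29 = 168
Depot → #101 → #104 → #102 → #103 → #105 → Depot: 21+26+36+18+20+26 = 147
Depot → #101 → #104 → #102 → #105 → #103 → Depot: 21+26+36+7+20+32 = 142
… (46 more)
The minimum is 95.
One optimal route: Depot → #101 → #102 → #105 → #103 → #104 → Depot (or its reverse).

Shortest round trip = 95 blocks.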